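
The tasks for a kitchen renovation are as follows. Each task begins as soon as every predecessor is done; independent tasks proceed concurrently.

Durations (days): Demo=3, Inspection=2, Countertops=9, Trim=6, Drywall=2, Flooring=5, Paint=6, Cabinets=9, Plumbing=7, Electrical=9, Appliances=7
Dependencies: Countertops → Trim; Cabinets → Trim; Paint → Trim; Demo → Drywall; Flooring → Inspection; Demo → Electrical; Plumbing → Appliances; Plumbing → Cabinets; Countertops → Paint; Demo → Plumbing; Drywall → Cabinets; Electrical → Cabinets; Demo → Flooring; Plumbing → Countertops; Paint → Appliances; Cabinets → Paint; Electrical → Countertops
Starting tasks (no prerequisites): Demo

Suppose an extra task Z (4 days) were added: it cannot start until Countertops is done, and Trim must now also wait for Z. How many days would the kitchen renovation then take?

34

Originally the kitchen renovation takes 34 days.
With Z inserted, Trim now waits for max(Countertops, Cabinets, Paint, Z).
New critical path: Demo→Electrical→Cabinets→Paint→Appliances = 3+9+9+6+7 = 34 ⇒ 34 days.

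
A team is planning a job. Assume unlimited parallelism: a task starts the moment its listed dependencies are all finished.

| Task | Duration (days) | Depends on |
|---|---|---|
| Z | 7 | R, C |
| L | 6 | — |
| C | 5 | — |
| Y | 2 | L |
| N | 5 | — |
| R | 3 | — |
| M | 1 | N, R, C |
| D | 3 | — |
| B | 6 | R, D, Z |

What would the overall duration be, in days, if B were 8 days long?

20

The binding path is C→Z→B = 5+7+6 = 18; finish at 18 days.
B lies on that path, so at 8 days the path becomes 20 days.
That remains the longest chain; total 20 days.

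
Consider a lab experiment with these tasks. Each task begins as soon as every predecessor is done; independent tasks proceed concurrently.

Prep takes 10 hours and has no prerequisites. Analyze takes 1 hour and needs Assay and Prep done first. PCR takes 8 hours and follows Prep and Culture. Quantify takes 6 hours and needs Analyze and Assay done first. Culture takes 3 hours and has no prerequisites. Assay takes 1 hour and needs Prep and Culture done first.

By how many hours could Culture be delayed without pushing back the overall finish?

7

The longest chain is Prep→PCR = 10+8 = 18; overall finish 18 hours.
Longest path through Culture: 11 hours (earliest finish 3, latest finish 10).
Slack of Culture = 7 − 0 = 7 hours.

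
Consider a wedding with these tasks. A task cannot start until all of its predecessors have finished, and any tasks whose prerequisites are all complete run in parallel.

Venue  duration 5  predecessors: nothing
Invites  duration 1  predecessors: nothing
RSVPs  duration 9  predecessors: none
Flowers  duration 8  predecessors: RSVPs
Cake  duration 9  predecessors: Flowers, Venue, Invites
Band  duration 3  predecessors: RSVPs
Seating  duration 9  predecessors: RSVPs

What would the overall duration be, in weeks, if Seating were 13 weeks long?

26

As given, the longest chain is RSVPs→Flowers→Cake = 9+8+9 = 26, so the finish is 26 weeks.
Seating is off the critical path — its longest chain is 18 weeks, giving 8 of slack.
That remains the longest chain; total 26 weeks.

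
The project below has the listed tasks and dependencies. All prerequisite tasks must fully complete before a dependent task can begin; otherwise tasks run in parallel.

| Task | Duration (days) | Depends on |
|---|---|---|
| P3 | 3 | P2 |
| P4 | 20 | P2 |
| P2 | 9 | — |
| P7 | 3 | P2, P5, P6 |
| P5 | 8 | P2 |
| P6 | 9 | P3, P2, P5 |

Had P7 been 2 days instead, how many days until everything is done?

Baseline: P2→P5→P6→P7 = 9+8+9+3 = 29 → 29 days.
P7 lies on that path, so at 2 days the path becomes 28 days.
New critical path: P2→P4 = 9+20 = 29 ⇒ 29 days.

29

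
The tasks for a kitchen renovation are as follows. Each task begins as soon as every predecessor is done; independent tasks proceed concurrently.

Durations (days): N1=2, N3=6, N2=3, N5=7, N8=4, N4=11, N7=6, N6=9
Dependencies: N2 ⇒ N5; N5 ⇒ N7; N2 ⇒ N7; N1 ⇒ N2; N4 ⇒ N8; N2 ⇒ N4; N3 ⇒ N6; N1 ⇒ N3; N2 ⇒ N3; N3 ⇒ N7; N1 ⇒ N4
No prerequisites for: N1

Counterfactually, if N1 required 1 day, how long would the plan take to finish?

19

The binding path is N1→N2→N3→N6 = 2+3+6+9 = 20; finish at 20 days.
N1 lies on that path, so at 1 day the path becomes 19 days.
That remains the longest chain; total 19 days.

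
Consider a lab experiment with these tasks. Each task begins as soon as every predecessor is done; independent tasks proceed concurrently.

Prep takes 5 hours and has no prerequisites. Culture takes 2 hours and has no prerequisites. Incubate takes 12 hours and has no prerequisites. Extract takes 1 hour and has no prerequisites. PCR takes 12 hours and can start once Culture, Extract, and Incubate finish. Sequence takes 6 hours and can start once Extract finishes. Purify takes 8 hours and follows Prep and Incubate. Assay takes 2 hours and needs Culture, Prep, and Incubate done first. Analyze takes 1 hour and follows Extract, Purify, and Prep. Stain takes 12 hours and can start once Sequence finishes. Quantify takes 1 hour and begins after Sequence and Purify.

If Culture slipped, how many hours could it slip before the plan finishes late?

The longest chain is Incubate→PCR = 12+12 = 24; overall finish 24 hours.
Longest path through Culture: 14 hours (earliest finish 2, latest finish 12).
So Culture can slip 12 − 2 = 10 hours.

10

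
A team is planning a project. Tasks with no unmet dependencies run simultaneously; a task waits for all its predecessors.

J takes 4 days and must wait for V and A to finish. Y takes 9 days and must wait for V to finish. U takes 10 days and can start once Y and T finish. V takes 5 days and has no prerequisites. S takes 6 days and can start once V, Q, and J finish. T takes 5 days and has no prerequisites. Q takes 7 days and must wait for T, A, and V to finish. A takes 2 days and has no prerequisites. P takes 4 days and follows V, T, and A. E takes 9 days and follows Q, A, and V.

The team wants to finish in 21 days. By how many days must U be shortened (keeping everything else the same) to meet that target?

Current finish: 24 days; target: 21.
U is on every critical path, so each day cut from U cuts the finish by one (this holds down to a finish of 21).
Need 24 − 21 = 3 days off U → U becomes 7 days, finish becomes 21.

3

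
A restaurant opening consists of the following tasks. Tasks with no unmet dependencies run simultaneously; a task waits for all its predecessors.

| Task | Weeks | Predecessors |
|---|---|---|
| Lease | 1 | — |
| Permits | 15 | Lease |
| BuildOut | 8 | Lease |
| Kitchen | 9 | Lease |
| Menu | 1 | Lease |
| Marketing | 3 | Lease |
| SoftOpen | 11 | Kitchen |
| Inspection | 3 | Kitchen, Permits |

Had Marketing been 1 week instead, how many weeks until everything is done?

21

The binding path is Lease→Kitchen→SoftOpen = 1+9+11 = 21; finish at 21 weeks.
Marketing has 17 weeks of float (longest path through it is 4).
That remains the longest chain; total 21 weeks.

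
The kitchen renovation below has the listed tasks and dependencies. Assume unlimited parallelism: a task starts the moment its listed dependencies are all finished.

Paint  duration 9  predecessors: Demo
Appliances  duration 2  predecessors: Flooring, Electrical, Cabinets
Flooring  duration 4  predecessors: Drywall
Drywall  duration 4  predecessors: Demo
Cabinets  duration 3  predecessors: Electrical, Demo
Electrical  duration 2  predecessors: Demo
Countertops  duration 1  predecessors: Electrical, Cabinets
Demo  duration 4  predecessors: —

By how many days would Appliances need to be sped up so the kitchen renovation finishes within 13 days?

Current finish: 14 days; target: 13.
Appliances is on every critical path, so each day cut from Appliances cuts the finish by one (this holds down to a finish of 13).
Need 14 − 13 = 1 day off Appliances → Appliances becomes 1 day, finish becomes 13.

1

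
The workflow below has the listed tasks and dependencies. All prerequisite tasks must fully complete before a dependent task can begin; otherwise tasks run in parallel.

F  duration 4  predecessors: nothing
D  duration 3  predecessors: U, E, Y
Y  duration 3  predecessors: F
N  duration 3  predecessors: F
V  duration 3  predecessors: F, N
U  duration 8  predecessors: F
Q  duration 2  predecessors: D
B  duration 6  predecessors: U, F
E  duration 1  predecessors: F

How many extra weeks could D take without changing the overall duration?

1

The longest chain is F→U→B = 4+8+6 = 18; overall finish 18 weeks.
D finishes as early as 15 and must finish by 16.
Float = 18 − 17 = 1.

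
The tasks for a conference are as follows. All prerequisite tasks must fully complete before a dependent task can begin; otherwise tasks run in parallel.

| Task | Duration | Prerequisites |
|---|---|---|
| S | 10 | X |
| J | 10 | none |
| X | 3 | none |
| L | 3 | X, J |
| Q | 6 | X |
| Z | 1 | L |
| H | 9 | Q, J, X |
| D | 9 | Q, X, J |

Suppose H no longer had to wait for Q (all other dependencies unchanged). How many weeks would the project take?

19

Before: longest chain J→H = 10+9 = 19, finish 19.
Dropping Q→H doesn't change H's earliest start (10); another predecessor still binds.
New critical path: J→H = 10+9 = 19 ⇒ 19 weeks.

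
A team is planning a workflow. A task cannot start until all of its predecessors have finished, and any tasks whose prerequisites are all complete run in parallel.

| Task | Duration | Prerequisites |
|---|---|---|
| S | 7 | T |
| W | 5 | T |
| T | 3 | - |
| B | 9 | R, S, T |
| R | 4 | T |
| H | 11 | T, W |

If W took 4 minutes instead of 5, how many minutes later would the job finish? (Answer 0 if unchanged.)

0

As given, the longest chain is T→W→H = 3+5+11 = 19, so the finish is 19 minutes.
W is on the critical path; changing it to 4 makes that path 18 minutes.
Now T→S→B = 3+7+9 = 19 is longest, so the finish becomes 19 minutes.
Change in finish: 19 − 19 = +0 minutes.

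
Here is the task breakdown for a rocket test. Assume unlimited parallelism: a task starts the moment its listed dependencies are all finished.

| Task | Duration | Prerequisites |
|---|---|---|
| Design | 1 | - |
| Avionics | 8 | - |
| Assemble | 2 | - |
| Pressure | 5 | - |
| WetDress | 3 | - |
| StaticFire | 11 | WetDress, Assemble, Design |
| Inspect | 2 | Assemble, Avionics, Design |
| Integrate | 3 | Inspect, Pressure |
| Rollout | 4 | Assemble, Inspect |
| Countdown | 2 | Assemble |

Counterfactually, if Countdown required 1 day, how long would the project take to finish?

14

Critical path before the change: Avionics→Inspect→Rollout = 8+2+4 = 14 giving 14 days.
Countdown has 10 days of float (longest path through it is 4).
That remains the longest chain; total 14 days.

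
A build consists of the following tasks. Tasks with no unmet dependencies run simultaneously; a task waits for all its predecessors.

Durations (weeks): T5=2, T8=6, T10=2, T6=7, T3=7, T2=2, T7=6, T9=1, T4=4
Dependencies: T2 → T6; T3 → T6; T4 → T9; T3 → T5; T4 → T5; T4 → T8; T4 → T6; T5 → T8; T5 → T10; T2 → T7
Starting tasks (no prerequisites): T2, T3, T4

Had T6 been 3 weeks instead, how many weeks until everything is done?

15

The binding path is T3→T5→T8 = 7+2+6 = 15; finish at 15 weeks.
T6 has 1 week of float (longest path through it is 14).
That remains the longest chain; total 15 weeks.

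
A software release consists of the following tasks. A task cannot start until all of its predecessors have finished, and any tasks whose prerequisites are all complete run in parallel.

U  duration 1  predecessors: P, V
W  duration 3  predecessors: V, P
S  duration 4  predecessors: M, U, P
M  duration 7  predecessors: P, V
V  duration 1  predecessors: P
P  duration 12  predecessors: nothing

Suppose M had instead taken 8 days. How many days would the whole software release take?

25

Critical path before the change: P→V→M→S = 12+1+7+4 = 24 giving 24 days.
M is on the critical path; changing it to 8 makes that path 25 days.
The critical path is still P→V→M→S; finish is now 25 days.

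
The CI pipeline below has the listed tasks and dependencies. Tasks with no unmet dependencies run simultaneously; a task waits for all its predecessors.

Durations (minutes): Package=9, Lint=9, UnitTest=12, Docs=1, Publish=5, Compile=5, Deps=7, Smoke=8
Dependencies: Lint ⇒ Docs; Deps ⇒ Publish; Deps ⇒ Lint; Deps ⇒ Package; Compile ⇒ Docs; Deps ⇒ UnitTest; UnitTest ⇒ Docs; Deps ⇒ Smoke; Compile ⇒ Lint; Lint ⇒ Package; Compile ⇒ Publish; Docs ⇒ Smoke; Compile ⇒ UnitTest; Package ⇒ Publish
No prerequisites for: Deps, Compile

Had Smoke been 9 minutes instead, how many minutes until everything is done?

Actual critical path: Deps→Lint→Package→Publish = 7+9+9+5 = 30 ⇒ 30 minutes.
Smoke has 2 minutes of float (longest path through it is 28).
The critical path is still Deps→Lint→Package→Publish; finish is now 30 minutes.

30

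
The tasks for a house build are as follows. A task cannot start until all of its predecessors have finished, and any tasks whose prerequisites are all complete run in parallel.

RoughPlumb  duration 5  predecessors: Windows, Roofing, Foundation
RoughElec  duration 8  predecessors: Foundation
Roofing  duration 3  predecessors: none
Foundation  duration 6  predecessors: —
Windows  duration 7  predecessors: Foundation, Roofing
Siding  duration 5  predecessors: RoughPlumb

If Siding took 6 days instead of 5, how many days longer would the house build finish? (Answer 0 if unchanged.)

1

Baseline: Foundation→Windows→RoughPlumb→Siding = 6+7+5+5 = 23 → 23 days.
Siding is on the critical path; changing it to 6 makes that path 24 days.
That remains the longest chain; total 24 days.
Change in finish: 24 − 23 = +1 days.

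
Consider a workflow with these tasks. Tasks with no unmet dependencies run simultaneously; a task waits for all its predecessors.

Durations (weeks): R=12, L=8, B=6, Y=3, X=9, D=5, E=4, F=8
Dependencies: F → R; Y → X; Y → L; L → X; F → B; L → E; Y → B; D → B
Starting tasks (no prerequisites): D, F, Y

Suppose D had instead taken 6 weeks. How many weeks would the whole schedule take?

20

Critical path before the change: F→R = 8+12 = 20 giving 20 weeks.
D is off the critical path — its longest chain is 11 weeks, giving 9 of slack.
No other chain overtakes it, so the finish is 20 weeks.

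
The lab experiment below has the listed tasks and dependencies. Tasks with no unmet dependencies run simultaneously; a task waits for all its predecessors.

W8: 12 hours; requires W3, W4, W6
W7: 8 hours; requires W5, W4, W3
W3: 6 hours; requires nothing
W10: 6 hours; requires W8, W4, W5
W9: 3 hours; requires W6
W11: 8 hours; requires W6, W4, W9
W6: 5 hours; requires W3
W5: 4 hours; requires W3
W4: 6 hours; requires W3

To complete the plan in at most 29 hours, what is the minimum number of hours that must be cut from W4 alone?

Current finish: 30 hours; target: 29.
W4 is on every critical path, so each hour cut from W4 cuts the finish by one (this holds down to a finish of 29).
Need 30 − 29 = 1 hour off W4 → W4 becomes 5 hours, finish becomes 29.

1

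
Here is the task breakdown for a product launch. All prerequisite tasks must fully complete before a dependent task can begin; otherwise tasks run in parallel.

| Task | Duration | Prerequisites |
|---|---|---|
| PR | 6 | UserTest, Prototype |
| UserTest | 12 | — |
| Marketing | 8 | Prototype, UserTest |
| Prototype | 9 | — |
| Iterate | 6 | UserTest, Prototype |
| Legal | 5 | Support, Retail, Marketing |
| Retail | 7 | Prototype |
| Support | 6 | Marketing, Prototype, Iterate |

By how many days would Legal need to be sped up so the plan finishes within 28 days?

Current finish: 31 days; target: 28.
Legal is on every critical path, so each day cut from Legal cuts the finish by one (this holds down to a finish of 27).
Need 31 − 28 = 3 days off Legal → Legal becomes 2 days, finish becomes 28.

3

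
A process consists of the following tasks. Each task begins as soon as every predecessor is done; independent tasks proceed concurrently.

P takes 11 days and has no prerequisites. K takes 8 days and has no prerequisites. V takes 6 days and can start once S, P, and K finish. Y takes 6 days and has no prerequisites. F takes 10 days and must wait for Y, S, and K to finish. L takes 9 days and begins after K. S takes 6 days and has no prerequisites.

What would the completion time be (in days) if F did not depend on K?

Before: longest chain K→F = 8+10 = 18, finish 18.
Without K→F, F's earliest start moves from 8 to 6.
New critical path: K→L = 8+9 = 17 ⇒ 17 days.

17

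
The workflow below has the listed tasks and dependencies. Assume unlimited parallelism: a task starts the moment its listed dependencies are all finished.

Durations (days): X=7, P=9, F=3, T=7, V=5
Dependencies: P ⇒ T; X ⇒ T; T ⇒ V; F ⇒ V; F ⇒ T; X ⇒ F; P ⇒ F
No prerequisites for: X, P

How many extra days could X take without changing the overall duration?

2

The longest chain is P→F→T→V = 9+3+7+5 = 24; overall finish 24 days.
The longest chain containing X totals 22 days.
So X can slip 9 − 7 = 2 days.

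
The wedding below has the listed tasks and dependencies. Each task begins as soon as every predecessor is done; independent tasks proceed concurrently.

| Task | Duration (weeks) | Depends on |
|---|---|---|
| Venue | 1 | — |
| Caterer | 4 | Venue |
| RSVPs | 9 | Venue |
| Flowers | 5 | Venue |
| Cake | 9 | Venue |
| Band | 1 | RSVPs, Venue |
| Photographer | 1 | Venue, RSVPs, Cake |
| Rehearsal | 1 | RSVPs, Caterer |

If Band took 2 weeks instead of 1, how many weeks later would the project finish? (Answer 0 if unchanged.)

Baseline: Venue→RSVPs→Band = 1+9+1 = 11 → 11 weeks.
Since Band is critical, the +1 change carries straight to that chain (now 12 weeks).
No other chain overtakes it, so the finish is 12 weeks.
Change in finish: 12 − 11 = +1 weeks.

1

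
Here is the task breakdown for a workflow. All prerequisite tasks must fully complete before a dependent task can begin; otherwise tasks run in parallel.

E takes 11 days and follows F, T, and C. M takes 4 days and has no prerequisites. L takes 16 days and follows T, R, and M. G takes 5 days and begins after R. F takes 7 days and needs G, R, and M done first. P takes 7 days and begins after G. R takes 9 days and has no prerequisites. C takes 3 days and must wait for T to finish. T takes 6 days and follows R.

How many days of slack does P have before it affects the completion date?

The longest chain is R→G→F→E = 9+5+7+11 = 32; overall finish 32 days.
P finishes as early as 21 and must finish by 32.
Slack of P = 25 − 14 = 11 days.

11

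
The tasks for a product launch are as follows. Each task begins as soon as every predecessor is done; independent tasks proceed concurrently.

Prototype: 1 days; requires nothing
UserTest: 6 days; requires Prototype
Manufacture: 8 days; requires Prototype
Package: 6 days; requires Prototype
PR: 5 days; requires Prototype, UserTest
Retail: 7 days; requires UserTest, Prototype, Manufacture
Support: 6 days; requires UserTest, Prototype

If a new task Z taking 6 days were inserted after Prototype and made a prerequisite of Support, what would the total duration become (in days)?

16

Originally the plan takes 16 days.
With Z inserted, Support now waits for max(UserTest, Prototype, Z).
New critical path: Prototype→Manufacture→Retail = 1+8+7 = 16 ⇒ 16 days.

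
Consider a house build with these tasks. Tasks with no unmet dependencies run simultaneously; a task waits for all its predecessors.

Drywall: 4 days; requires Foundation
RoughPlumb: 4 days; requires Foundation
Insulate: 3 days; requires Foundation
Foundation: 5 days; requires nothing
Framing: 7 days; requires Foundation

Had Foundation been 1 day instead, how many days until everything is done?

8

Baseline: Foundation→Framing = 5+7 = 12 → 12 days.
Foundation lies on that path, so at 1 day the path becomes 8 days.
That remains the longest chain; total 8 days.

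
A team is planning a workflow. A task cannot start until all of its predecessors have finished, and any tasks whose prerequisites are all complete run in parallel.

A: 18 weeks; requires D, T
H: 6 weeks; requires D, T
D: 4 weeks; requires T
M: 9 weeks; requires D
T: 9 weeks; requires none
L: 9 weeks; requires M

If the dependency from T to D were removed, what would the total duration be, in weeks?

27

Original critical path: T→D→A = 9+4+18 = 31 ⇒ 31 weeks.
Without T→D, D's earliest start moves from 9 to 0.
After: T→A = 9+18 = 27 → 27 weeks.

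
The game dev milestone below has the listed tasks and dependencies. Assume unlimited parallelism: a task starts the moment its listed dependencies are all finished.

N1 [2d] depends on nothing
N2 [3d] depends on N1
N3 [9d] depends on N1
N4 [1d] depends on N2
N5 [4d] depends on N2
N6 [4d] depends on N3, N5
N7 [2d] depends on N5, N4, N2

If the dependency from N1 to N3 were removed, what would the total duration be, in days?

With the dependency in place, N1→N3→N6 = 2+9+4 = 15 sets the finish at 15 days.
Without N1→N3, N3's earliest start moves from 2 to 0.
New critical path: N1→N2→N5→N6 = 2+3+4+4 = 13 ⇒ 13 days.

13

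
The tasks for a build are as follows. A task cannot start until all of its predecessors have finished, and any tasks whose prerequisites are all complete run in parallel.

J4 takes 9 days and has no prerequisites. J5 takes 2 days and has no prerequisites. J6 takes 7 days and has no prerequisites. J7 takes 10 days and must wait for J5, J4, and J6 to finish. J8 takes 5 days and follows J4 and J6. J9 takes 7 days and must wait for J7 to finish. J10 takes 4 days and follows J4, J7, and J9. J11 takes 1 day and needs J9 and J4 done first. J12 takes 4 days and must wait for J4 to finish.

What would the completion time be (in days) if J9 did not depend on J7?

Before: longest chain J4→J7→J9→J10 = 9+10+7+4 = 30, finish 30.
Without J7→J9, J9's earliest start moves from 19 to 0.
The longest chain is now J4→J7→J10 = 9+10+4 = 23, so the plan takes 23 days.

23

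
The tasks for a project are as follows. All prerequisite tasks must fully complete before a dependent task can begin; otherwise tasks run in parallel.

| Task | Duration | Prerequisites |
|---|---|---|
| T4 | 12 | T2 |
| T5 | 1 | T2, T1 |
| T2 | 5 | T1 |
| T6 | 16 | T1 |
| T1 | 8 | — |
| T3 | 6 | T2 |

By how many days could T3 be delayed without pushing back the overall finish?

The longest chain is T1→T2→T4 = 8+5+12 = 25; overall finish 25 days.
The longest chain containing T3 totals 19 days.
So T3 can slip 25 − 19 = 6 days.

6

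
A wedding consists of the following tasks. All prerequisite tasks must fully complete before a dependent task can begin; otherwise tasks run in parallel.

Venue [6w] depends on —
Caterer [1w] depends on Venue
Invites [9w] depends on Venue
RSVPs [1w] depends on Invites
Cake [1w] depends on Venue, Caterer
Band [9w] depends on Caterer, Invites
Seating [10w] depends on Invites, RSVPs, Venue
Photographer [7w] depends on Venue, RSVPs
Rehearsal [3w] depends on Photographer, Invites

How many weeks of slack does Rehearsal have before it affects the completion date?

Venue→Invites→RSVPs→Seating = 6+9+1+10 = 26 sets the makespan at 26 weeks.
Longest path through Rehearsal: 26 weeks (earliest finish 26, latest finish 26).
So Rehearsal can slip 26 − 26 = 0 weeks.

0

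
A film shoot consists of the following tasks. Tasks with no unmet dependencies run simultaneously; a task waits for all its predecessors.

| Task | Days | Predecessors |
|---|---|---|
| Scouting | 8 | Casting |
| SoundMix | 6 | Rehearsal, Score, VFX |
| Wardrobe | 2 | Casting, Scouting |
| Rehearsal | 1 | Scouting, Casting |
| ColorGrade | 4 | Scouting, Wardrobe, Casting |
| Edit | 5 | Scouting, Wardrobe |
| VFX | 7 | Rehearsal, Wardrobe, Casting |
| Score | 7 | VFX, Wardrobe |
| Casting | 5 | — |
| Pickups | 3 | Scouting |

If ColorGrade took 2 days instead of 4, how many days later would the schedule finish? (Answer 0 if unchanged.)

Critical path before the change: Casting→Scouting→Wardrobe→VFX→Score→SoundMix = 5+8+2+7+7+6 = 35 giving 35 days.
ColorGrade has 16 days of float (longest path through it is 19).
That remains the longest chain; total 35 days.
Change in finish: 35 − 35 = +0 days.

0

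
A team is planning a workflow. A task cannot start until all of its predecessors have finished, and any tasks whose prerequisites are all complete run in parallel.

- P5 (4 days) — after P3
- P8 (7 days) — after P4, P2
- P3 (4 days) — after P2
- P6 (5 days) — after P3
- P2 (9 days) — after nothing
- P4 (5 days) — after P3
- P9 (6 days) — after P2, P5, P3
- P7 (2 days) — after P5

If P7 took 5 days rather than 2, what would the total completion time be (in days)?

As given, the longest chain is P2→P3→P4→P8 = 9+4+5+7 = 25, so the finish is 25 days.
The longest path through P7 is only 19 days, so P7 has float 6.
That remains the longest chain; total 25 days.

25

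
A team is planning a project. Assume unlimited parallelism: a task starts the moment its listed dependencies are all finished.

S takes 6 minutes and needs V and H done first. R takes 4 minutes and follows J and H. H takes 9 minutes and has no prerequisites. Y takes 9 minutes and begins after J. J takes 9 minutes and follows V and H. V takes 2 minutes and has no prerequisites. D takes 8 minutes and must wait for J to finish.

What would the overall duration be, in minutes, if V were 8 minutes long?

27

The binding path is H→J→Y = 9+9+9 = 27; finish at 27 minutes.
V is off the critical path — its longest chain is 20 minutes, giving 7 of slack.
No other chain overtakes it, so the finish is 27 minutes.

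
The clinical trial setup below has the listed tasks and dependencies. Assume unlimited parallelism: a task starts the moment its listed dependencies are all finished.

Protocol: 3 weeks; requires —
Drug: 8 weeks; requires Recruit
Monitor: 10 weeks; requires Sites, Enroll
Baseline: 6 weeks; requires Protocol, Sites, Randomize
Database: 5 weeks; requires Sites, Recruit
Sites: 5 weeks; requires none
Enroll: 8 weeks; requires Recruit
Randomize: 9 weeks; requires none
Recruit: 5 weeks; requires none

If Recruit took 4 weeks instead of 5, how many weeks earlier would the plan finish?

Actual critical path: Recruit→Enroll→Monitor = 5+8+10 = 23 ⇒ 23 weeks.
Recruit is on the critical path; changing it to 4 makes that path 22 weeks.
That remains the longest chain; total 22 weeks.
Change in finish: 22 − 23 = -1 weeks.

1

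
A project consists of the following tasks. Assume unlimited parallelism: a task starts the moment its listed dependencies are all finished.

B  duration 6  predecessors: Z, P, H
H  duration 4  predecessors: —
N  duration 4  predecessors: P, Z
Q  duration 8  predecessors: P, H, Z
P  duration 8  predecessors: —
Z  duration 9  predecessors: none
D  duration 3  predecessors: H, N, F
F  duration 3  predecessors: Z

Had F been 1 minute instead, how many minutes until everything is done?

As given, the longest chain is Z→Q = 9+8 = 17, so the finish is 17 minutes.
F is off the critical path — its longest chain is 15 minutes, giving 2 of slack.
No other chain overtakes it, so the finish is 17 minutes.

17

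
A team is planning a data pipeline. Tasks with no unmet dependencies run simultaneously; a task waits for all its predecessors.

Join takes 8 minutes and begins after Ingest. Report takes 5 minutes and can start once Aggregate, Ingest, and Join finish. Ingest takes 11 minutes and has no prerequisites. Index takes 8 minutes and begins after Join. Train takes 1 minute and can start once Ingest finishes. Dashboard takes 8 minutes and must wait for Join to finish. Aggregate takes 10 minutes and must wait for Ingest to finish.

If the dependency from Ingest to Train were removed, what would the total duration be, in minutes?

Before: longest chain Ingest→Join→Index = 11+8+8 = 27, finish 27.
Without Ingest→Train, Train's earliest start moves from 11 to 0.
New critical path: Ingest→Join→Index = 11+8+8 = 27 ⇒ 27 minutes.

27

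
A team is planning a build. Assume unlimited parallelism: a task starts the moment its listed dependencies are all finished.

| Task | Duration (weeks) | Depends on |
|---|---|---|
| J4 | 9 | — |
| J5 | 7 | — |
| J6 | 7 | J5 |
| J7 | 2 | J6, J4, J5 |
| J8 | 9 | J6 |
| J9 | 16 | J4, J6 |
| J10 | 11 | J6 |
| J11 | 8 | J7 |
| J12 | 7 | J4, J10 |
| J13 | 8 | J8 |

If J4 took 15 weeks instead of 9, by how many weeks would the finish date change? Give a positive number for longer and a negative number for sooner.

0

As given, the longest chain is J5→J6→J10→J12 = 7+7+11+7 = 32, so the finish is 32 weeks.
The longest path through J4 is only 25 weeks, so J4 has float 7.
That remains the longest chain; total 32 weeks.
Change in finish: 32 − 32 = +0 weeks.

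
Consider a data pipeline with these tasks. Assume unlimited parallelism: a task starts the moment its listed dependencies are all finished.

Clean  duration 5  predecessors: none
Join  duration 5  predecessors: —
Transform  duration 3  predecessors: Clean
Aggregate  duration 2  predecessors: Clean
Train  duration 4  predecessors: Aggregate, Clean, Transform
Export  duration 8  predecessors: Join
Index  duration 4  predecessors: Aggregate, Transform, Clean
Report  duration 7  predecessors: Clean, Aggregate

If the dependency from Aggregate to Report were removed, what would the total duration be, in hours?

Original critical path: Clean→Aggregate→Report = 5+2+7 = 14 ⇒ 14 hours.
Without Aggregate→Report, Report's earliest start moves from 7 to 5.
New critical path: Join→Export = 5+8 = 13 ⇒ 13 hours.

13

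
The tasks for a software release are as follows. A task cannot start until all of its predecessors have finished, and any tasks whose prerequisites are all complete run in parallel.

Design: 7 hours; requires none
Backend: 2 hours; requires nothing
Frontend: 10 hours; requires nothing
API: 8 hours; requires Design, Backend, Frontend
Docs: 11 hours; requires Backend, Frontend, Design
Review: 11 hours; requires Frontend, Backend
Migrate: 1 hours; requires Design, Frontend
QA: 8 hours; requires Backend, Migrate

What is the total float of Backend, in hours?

8

The longest chain is Frontend→Docs = 10+11 = 21; overall finish 21 hours.
The longest chain containing Backend totals 13 hours.
Slack of Backend = 8 − 0 = 8 hours.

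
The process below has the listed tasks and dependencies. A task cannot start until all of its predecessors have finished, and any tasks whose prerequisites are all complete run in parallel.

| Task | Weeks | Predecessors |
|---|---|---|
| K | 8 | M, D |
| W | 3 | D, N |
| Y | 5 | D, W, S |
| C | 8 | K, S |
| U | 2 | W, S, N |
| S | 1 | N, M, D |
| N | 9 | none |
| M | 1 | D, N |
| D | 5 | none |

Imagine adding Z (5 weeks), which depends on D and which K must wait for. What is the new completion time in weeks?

26

Originally the process takes 26 weeks.
With Z inserted, K now waits for max(M, D, Z).
New critical path: N→M→K→C = 9+1+8+8 = 26 ⇒ 26 weeks.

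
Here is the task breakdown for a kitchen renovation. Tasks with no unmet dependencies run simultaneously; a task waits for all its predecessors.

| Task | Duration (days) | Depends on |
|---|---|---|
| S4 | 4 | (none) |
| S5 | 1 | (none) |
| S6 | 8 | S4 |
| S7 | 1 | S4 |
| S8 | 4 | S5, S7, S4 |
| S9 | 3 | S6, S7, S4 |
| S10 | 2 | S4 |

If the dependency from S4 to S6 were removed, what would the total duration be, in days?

11

Original critical path: S4→S6→S9 = 4+8+3 = 15 ⇒ 15 days.
Without S4→S6, S6's earliest start moves from 4 to 0.
New critical path: S6→S9 = 8+3 = 11 ⇒ 11 days.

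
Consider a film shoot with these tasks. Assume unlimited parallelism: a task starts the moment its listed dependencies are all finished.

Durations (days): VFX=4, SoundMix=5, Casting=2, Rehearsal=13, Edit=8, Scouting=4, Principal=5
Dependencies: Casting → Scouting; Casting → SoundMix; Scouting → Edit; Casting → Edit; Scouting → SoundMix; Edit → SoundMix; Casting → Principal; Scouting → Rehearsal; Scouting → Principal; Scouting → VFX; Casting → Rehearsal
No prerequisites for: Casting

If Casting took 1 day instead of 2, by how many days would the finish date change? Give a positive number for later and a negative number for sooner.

Actual critical path: Casting→Scouting→Rehearsal = 2+4+13 = 19 ⇒ 19 days.
Casting lies on that path, so at 1 day the path becomes 18 days.
The critical path is still Casting→Scouting→Rehearsal; finish is now 18 days.
Change in finish: 18 − 19 = -1 days.

-1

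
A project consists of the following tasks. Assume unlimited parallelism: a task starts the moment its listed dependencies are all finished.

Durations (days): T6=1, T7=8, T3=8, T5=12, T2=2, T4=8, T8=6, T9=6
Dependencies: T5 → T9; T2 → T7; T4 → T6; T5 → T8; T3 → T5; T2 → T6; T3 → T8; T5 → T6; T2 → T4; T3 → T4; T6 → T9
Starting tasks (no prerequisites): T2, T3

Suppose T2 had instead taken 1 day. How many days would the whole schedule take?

27

Baseline: T3→T5→T6→T9 = 8+12+1+6 = 27 → 27 days.
The longest path through T2 is only 17 days, so T2 has float 10.
No other chain overtakes it, so the finish is 27 days.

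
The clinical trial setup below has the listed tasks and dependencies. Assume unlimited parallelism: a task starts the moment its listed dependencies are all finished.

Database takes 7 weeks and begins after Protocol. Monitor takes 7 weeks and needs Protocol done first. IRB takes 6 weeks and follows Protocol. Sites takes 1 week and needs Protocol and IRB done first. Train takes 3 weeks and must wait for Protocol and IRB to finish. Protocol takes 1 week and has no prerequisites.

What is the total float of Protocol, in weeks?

Protocol→IRB→Train = 1+6+3 = 10 sets the makespan at 10 weeks.
The longest chain containing Protocol totals 10 weeks.
So Protocol can slip 1 − 1 = 0 weeks.

0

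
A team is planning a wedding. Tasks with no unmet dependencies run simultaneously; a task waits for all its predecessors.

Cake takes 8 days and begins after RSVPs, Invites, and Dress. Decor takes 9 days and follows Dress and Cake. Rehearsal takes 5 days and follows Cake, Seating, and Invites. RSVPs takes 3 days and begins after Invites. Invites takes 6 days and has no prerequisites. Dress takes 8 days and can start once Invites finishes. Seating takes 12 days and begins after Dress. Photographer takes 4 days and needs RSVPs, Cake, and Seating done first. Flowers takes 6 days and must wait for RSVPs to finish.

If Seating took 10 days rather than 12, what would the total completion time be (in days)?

The binding path is Invites→Dress→Seating→Rehearsal = 6+8+12+5 = 31; finish at 31 days.
Seating lies on that path, so at 10 days the path becomes 29 days.
The binding chain switches to Invites→Dress→Cake→Decor = 6+8+8+9 = 31; finish 31 days.

31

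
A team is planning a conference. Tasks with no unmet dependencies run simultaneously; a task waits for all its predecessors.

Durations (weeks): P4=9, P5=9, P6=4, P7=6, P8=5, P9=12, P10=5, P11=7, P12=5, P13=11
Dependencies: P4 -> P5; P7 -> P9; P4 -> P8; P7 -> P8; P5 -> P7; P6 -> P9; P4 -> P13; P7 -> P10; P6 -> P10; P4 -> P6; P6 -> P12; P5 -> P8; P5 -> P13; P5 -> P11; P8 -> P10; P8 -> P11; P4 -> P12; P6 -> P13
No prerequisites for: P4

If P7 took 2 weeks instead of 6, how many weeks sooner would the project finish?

4

The binding path is P4→P5→P7→P8→P11 = 9+9+6+5+7 = 36; finish at 36 weeks.
P7 is on the critical path; changing it to 2 makes that path 32 weeks.
The critical path is still P4→P5→P7→P8→P11; finish is now 32 weeks.
Change in finish: 32 − 36 = -4 weeks.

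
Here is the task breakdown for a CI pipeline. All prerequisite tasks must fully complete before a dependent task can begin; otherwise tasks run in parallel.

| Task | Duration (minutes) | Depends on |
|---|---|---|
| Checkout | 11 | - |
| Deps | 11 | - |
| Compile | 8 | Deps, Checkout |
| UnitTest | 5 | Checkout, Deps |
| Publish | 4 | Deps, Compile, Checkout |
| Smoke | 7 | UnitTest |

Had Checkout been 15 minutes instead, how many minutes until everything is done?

27

Actual critical path: Checkout→Compile→Publish = 11+8+4 = 23 ⇒ 23 minutes.
Since Checkout is critical, the +4 change carries straight to that chain (now 27 minutes).
The critical path is still Checkout→Compile→Publish; finish is now 27 minutes.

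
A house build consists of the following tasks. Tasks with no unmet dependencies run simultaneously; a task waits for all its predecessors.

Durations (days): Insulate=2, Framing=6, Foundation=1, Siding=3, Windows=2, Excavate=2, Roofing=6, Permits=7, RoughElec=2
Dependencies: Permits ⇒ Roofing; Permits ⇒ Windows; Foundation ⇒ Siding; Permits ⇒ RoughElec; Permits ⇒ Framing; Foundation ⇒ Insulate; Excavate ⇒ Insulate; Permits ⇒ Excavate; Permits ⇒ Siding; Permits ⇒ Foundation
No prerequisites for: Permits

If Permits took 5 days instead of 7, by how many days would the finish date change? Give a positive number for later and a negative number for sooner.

-2

The binding path is Permits→Framing = 7+6 = 13; finish at 13 days.
Since Permits is critical, the -2 change carries straight to that chain (now 11 days).
That remains the longest chain; total 11 days.
Change in finish: 11 − 13 = -2 days.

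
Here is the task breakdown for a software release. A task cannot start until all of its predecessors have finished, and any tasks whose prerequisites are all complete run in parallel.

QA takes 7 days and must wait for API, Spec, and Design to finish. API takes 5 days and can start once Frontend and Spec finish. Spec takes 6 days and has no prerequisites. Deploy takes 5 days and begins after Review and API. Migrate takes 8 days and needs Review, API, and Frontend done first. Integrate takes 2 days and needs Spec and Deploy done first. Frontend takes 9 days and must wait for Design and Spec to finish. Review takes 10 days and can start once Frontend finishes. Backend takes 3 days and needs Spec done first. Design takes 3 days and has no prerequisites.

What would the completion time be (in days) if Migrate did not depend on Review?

32

With the dependency in place, Spec→Frontend→Review→Migrate = 6+9+10+8 = 33 sets the finish at 33 days.
Without Review→Migrate, Migrate's earliest start moves from 25 to 20.
New critical path: Spec→Frontend→Review→Deploy→Integrate = 6+9+10+5+2 = 32 ⇒ 32 days.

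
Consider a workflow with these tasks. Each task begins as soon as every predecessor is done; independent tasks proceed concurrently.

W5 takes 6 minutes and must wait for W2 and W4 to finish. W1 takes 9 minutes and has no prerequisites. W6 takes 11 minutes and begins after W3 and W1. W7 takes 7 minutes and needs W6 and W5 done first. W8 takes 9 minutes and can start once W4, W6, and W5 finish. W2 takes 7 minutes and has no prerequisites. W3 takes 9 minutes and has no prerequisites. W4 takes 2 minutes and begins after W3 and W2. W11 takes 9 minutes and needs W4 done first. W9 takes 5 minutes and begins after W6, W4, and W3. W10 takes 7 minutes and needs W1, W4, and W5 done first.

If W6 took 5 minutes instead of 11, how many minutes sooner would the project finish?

3

Actual critical path: W1→W6→W8 = 9+11+9 = 29 ⇒ 29 minutes.
W6 lies on that path, so at 5 minutes the path becomes 23 minutes.
The binding chain switches to W3→W4→W5→W8 = 9+2+6+9 = 26; finish 26 minutes.
Change in finish: 26 − 29 = -3 minutes.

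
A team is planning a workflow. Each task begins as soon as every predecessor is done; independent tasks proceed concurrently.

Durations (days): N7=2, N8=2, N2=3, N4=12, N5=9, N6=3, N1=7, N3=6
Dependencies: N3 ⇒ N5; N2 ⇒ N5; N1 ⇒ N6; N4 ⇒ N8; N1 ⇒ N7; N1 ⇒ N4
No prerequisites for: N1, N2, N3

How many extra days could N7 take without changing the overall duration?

Critical path: N1→N4→N8 = 7+12+2 = 21, so the finish is 21 days.
The longest chain containing N7 totals 9 days.
Float = 21 − 9 = 12.

12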